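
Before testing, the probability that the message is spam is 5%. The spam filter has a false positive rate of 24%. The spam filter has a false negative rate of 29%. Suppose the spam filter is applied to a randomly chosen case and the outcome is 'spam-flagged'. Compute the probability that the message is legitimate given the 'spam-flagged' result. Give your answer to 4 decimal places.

P(¬H | E) ≈ 0.8653

Let H be the event that the message is spam. P(H) = 0.05, so P(¬H) = 0.95. With E the 'spam-flagged' result, P(E|H) = 0.71 and P(E|¬H) = 0.24.
P(E) = 0.71·0.05 + 0.24·0.95 = 0.035500 + 0.22800 = 0.26350.
By Bayes' theorem, P(H|E) = 0.035500 / 0.26350 = 0.1347. Hence P(¬H|E) = 1 − 0.1347 = 0.8653.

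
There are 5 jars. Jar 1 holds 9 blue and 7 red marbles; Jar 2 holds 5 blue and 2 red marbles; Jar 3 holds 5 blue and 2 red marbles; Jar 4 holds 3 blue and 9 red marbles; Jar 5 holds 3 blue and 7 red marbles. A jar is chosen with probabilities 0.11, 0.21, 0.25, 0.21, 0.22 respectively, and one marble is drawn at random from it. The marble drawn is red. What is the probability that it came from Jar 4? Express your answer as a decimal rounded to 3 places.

P(red|Jar 1) = 0.4375; P(red|Jar 2) = 0.2857; P(red|Jar 3) = 0.2857; P(red|Jar 4) = 0.75; P(red|Jar 5) = 0.7.
Prior × likelihood for each source: 0.11·0.4375=0.04813, 0.21·0.2857=0.06000, 0.25·0.2857=0.07143, 0.21·0.75=0.1575, 0.22·0.7=0.1540. Summing gives P(red) = 0.49105.
P(Jar 4 | red) = 0.1575 / 0.49105 = 0.321.

Posterior probability ≈ 0.321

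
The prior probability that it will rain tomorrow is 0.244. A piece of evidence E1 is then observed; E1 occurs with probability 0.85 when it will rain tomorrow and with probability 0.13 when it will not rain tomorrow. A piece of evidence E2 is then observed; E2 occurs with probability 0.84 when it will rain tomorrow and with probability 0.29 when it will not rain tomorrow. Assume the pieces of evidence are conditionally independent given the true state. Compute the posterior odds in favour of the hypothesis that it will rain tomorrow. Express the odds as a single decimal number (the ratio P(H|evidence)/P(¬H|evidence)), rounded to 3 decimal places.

Posterior odds ≈ 6.113

Prior odds = 0.244/(1−0.244) = 0.32275. In log-odds, ln(0.32275) = -1.1309.
Add log likelihood ratios: ln(6.5385) + ln(2.8966) = 2.9412.
Posterior log-odds = 1.8103, so posterior odds = exp(1.8103) = 6.1126.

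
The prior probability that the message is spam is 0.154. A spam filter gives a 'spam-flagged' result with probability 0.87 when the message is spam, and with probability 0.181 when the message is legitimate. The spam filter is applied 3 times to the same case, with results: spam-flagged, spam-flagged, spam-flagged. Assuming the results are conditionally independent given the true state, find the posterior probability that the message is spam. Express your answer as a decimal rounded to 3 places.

Posterior P(H) ≈ 0.953

With H the event that the message is spam, the joint likelihood of the observed sequence is P(data|H) = 0.87·0.87·0.87 = 0.65850 and P(data|¬H) = 0.181·0.181·0.181 = 0.0059297.
Bayes: P(H|data) = 0.154·0.65850 / (0.154·0.65850 + 0.846·0.0059297) = 0.10141/0.10643 = 0.9529.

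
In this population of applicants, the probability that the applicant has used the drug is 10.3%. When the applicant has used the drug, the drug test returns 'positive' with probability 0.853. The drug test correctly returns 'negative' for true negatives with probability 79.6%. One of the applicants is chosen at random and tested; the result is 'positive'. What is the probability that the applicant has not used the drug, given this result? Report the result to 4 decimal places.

P(¬H | E) ≈ 0.6756

Let H be the event that the applicant has used the drug. P(H) = 0.103, so P(¬H) = 0.897. With E the 'positive' result, P(E|H) = 0.853 and P(E|¬H) = 0.204.
P(E) = 0.853·0.103 + 0.204·0.897 = 0.087859 + 0.18299 = 0.27085.
By Bayes' theorem, P(H|E) = 0.087859 / 0.27085 = 0.3244. Hence P(¬H|E) = 1 − 0.3244 = 0.6756.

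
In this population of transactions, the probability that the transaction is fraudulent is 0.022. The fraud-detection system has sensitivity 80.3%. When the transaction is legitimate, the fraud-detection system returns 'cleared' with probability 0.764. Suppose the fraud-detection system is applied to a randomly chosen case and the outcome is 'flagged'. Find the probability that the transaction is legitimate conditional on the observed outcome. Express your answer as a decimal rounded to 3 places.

P(¬H | E) ≈ 0.929

Write H for 'the transaction is fraudulent'. Prior odds H:¬H = 0.022/0.978 = 0.022495. For the 'flagged' outcome, the likelihood ratio is 0.803/0.236 = 3.4025.
Posterior odds = 0.022495 × 3.4025 = 0.076540, so P(H|E) = 0.076540/(1+0.076540) = 0.071. Then P(¬H|E) = 1 − 0.071 = 0.929.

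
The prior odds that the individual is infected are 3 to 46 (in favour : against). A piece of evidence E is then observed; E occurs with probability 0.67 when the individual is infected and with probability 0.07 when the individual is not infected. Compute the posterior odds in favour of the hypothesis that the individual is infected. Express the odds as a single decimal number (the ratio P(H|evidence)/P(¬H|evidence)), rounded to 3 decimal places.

Posterior odds ≈ 0.624

Prior odds = 3/46 = 0.065217.
Likelihood ratio for E = 0.67/0.07 = 9.5714.
Posterior odds = prior odds × LR = 0.62422.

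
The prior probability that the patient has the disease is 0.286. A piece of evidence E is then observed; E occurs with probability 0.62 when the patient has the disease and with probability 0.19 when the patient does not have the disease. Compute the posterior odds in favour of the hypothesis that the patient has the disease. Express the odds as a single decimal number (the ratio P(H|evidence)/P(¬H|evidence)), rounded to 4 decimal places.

Prior odds = 0.286/(1−0.286) = 0.40056. In log-odds, ln(0.40056) = -0.91489.
Add log likelihood ratio: ln(3.2632) = 1.1827.
Posterior log-odds = 0.26780, so posterior odds = exp(0.26780) = 1.3071.

Posterior odds ≈ 1.3071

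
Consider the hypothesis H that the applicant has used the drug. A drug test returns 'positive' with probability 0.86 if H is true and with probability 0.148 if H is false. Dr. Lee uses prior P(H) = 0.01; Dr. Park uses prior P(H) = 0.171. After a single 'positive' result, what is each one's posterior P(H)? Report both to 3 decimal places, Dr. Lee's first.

P('+'|H) = 0.86, P('+'|¬H) = 0.148.
Dr. Lee: numerator 0.86·0.01 = 0.0086000; evidence = 0.0086000+0.148·0.99 = 0.15512; posterior = 0.055.
Dr. Park: numerator 0.86·0.171 = 0.14706; evidence = 0.14706+0.148·0.829 = 0.26975; posterior = 0.545.

Dr. Lee: 0.055; Dr. Park: 0.545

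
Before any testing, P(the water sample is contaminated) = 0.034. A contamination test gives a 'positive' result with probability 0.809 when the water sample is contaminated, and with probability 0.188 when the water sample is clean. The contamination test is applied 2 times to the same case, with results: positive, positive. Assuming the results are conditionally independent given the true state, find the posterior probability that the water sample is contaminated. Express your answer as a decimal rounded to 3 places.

With H the event that the water sample is contaminated, the joint likelihood of the observed sequence is P(data|H) = 0.809·0.809 = 0.65448 and P(data|¬H) = 0.188·0.188 = 0.035344.
Bayes: P(H|data) = 0.034·0.65448 / (0.034·0.65448 + 0.966·0.035344) = 0.022252/0.056395 = 0.3946.

Posterior P(H) ≈ 0.395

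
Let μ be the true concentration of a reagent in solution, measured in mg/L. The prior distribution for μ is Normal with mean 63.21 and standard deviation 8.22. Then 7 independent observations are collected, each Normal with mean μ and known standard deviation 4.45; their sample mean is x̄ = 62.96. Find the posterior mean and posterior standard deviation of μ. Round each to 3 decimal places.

Posterior mean ≈ 62.970; posterior SD ≈ 1.648

With known σ, the Normal prior is conjugate. Weight on the data is w = (n/σ²)/(n/σ² + 1/τ₀²) = 0.353491/(0.353491+0.0147998) = 0.95981.
Posterior mean = w·x̄ + (1−w)·μ₀ = 0.95981·62.96 + 0.040185·63.21 = 62.970. Posterior variance = 1/(0.353491+0.0147998) = 2.71525, so SD = 1.648.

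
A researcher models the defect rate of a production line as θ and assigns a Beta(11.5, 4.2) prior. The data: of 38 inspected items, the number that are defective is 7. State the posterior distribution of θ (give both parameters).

Posterior: Beta(18.5, 35.2)

The binomial likelihood is conjugate to the Beta prior: with 7 successes and 31 failures, the posterior is Beta(11.5+7, 4.2+31) = Beta(18.5, 35.2).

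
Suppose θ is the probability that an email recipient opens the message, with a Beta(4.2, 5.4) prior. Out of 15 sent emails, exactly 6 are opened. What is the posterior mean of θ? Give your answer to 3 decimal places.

Posterior mean ≈ 0.415

Observing 6 successes and 9 failures updates Beta(4.2, 5.4) by adding the success and failure counts to the two shape parameters: α = 4.2+6 = 10.2, β = 5.4+9 = 14.4.
Posterior mean = α/(α+β) = 10.2/24.6 = 0.415.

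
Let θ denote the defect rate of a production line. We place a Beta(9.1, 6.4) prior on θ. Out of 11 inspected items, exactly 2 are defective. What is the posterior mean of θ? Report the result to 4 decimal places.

Posterior mean ≈ 0.4189

Observing 2 successes and 9 failures updates Beta(9.1, 6.4) by adding the success and failure counts to the two shape parameters: α = 9.1+2 = 11.1, β = 6.4+9 = 15.4.
Posterior mean = α/(α+β) = 11.1/26.5 = 0.4189.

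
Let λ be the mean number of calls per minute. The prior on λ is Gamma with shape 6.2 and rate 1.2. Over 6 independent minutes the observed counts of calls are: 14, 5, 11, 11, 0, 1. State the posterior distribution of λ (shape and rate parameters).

Posterior: Gamma(shape=48.2, rate=7.2)

The Poisson likelihood adds the total count to the shape and the number of exposure periods to the rate. Here ∑xᵢ = 42 and n = 6, so shape 6.2→48.2 and rate 1.2→7.2.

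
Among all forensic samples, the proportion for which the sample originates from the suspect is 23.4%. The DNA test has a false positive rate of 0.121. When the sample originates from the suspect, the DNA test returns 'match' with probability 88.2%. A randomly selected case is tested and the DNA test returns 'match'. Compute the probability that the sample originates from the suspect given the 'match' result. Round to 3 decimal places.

Write H for 'the sample originates from the suspect'. Prior odds H:¬H = 0.234/0.766 = 0.30548. For the 'match' outcome, the likelihood ratio is 0.882/0.121 = 7.2893.
Posterior odds = 0.30548 × 7.2893 = 2.2267, so P(H|E) = 2.2267/(1+2.2267) = 0.690.

P(H | E) ≈ 0.690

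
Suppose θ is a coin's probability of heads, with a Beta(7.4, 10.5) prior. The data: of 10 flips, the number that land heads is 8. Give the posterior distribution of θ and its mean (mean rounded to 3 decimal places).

Posterior: Beta(15.4, 12.5); mean ≈ 0.552

Observing 8 successes and 2 failures updates Beta(7.4, 10.5) by adding the success and failure counts to the two shape parameters: α = 7.4+8 = 15.4, β = 10.5+2 = 12.5.
E[θ | data] = 15.4/(15.4+12.5) = 0.552.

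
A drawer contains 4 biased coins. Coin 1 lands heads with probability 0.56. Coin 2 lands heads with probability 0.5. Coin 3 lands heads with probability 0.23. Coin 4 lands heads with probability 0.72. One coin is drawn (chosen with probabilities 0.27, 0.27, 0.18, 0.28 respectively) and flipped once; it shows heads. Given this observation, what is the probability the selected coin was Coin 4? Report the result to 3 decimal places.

Posterior probability ≈ 0.381

Tabulate prior·likelihood by source: [1] prior 0.27, lik 0.56, product 0.1512; [2] prior 0.27, lik 0.5, product 0.1350; [3] prior 0.18, lik 0.23, product 0.04140; [4] prior 0.28, lik 0.72, product 0.2016.
Normalizing constant = 0.52920; the posterior for Coin 4 is its product over the sum, 0.2016/0.52920 = 0.381.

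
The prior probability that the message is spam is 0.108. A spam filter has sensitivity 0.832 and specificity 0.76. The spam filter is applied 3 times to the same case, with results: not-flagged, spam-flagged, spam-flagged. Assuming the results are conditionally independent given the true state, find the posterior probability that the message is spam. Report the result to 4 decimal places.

Posterior P(H) ≈ 0.2434

Let H be the event that the message is spam; start with P(H) = 0.108. P('spam-flagged'|H) = 0.832, P('spam-flagged'|¬H) = 0.24.
Update on result 1 ('not-flagged'): P(H) ← 0.168·0.1080 / (0.168·0.1080 + 0.76·0.8920) = 0.018144/0.69606 = 0.0261.
Update on result 2 ('spam-flagged'): P(H) ← 0.832·0.0261 / (0.832·0.0261 + 0.24·0.9739) = 0.021687/0.25543 = 0.0849.
Update on result 3 ('spam-flagged'): P(H) ← 0.832·0.0849 / (0.832·0.0849 + 0.24·0.9151) = 0.070641/0.29026 = 0.2434.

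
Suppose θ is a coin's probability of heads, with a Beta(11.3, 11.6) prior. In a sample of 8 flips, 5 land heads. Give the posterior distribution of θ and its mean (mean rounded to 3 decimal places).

Posterior: Beta(16.3, 14.6); mean ≈ 0.528

Observing 5 successes and 3 failures updates Beta(11.3, 11.6) by adding the success and failure counts to the two shape parameters: α = 11.3+5 = 16.3, β = 11.6+3 = 14.6.
E[θ | data] = 16.3/(16.3+14.6) = 0.528.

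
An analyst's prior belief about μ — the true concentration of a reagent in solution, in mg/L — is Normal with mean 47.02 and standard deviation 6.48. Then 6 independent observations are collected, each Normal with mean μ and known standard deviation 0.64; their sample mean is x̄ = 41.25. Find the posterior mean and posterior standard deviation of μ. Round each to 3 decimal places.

Prior precision 1/τ₀² = 1/6.48² = 0.0238150; data precision n/σ² = 6/0.64² = 14.6484.
Posterior precision = 0.0238150 + 14.6484 = 14.6723, giving posterior SD = 1/√14.6723 = 0.261.
Posterior mean = (0.0238150·47.02 + 14.6484·41.25) / 14.6723 = 41.259.

Posterior mean ≈ 41.259; posterior SD ≈ 0.261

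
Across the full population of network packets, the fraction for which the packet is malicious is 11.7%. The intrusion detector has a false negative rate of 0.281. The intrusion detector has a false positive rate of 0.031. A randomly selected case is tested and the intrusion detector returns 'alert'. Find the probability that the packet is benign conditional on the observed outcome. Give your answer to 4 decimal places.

Write H for 'the packet is malicious'. Prior odds H:¬H = 0.117/0.883 = 0.13250. For the 'alert' outcome, the likelihood ratio is 0.719/0.031 = 23.194.
Posterior odds = 0.13250 × 23.194 = 3.0732, so P(H|E) = 3.0732/(1+3.0732) = 0.7545. Then P(¬H|E) = 1 − 0.7545 = 0.2455.

P(¬H | E) ≈ 0.2455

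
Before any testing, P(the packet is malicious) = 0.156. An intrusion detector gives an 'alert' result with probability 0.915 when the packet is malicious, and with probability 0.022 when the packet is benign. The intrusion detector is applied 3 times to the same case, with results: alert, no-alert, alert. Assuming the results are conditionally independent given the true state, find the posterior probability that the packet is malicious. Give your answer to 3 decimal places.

Let H be the event that the packet is malicious; start with P(H) = 0.156. P('alert'|H) = 0.915, P('alert'|¬H) = 0.022.
Update on result 1 ('alert'): P(H) ← 0.915·0.1560 / (0.915·0.1560 + 0.022·0.8440) = 0.14274/0.16131 = 0.8849.
Update on result 2 ('no-alert'): P(H) ← 0.085·0.8849 / (0.085·0.8849 + 0.978·0.1151) = 0.075216/0.18779 = 0.4005.
Update on result 3 ('alert'): P(H) ← 0.915·0.4005 / (0.915·0.4005 + 0.022·0.5995) = 0.36648/0.37967 = 0.9653.

Posterior P(H) ≈ 0.965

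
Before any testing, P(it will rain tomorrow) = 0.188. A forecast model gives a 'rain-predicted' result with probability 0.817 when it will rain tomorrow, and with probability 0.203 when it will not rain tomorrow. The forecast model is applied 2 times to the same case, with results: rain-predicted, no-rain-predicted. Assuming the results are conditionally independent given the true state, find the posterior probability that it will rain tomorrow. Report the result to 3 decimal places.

Posterior P(H) ≈ 0.176

Let H be the event that it will rain tomorrow; start with P(H) = 0.188. P('rain-predicted'|H) = 0.817, P('rain-predicted'|¬H) = 0.203.
Update on result 1 ('rain-predicted'): P(H) ← 0.817·0.1880 / (0.817·0.1880 + 0.203·0.8120) = 0.15360/0.31843 = 0.4824.
Update on result 2 ('no-rain-predicted'): P(H) ← 0.183·0.4824 / (0.183·0.4824 + 0.797·0.5176) = 0.088270/0.50084 = 0.1762.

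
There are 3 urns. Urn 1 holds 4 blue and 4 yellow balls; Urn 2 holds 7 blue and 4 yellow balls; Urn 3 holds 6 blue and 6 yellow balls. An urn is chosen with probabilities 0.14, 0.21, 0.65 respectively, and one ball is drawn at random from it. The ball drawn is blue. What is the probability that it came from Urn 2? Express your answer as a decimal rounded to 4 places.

P(blue|Urn 1) = 0.5; P(blue|Urn 2) = 0.6364; P(blue|Urn 3) = 0.5.
Prior × likelihood for each source: 0.14·0.5=0.07000, 0.21·0.6364=0.1336, 0.65·0.5=0.3250. Summing gives P(blue) = 0.52864.
P(Urn 2 | blue) = 0.1336 / 0.52864 = 0.2528.

Posterior probability ≈ 0.2528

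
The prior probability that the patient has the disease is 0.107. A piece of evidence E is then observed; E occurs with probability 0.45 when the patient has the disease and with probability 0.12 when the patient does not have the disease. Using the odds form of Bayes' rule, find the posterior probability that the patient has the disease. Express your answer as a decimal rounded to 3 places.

Prior odds = 0.107/(1−0.107) = 0.11982.
Likelihood ratio for E = 0.45/0.12 = 3.7500.
Posterior odds = prior odds × LR = 0.44933.
Posterior probability = odds/(1+odds) = 0.44933/1.4493 = 0.310.

Posterior probability ≈ 0.310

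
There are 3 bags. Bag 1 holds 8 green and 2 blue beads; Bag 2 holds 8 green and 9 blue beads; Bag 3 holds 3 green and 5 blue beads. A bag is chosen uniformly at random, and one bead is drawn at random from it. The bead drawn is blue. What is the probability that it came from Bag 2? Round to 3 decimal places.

Tabulate prior·likelihood by source: [1] prior 0.333333, lik 0.2, product 0.06667; [2] prior 0.333333, lik 0.5294, product 0.1765; [3] prior 0.333333, lik 0.625, product 0.2083.
Normalizing constant = 0.45147; the posterior for Bag 2 is its product over the sum, 0.1765/0.45147 = 0.391.

Posterior probability ≈ 0.391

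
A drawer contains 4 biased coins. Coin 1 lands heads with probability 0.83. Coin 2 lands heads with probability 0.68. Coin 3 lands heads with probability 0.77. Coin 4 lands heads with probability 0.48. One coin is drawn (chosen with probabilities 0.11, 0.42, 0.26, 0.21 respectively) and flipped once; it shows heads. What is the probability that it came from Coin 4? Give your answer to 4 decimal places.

P(heads|C1) = 0.83; P(heads|C2) = 0.68; P(heads|C3) = 0.77; P(heads|C4) = 0.48.
Prior × likelihood for each source: 0.11·0.83=0.09130, 0.42·0.68=0.2856, 0.26·0.77=0.2002, 0.21·0.48=0.1008. Summing gives P(heads) = 0.67790.
P(Coin 4 | heads) = 0.1008 / 0.67790 = 0.1487.

Posterior probability ≈ 0.1487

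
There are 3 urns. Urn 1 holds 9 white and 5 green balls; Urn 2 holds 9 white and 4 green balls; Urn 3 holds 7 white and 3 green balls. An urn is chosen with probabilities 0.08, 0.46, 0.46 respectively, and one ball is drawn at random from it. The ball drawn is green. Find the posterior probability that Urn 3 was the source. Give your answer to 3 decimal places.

Tabulate prior·likelihood by source: [1] prior 0.08, lik 0.3571, product 0.02857; [2] prior 0.46, lik 0.3077, product 0.1415; [3] prior 0.46, lik 0.3, product 0.1380.
Normalizing constant = 0.30811; the posterior for Urn 3 is its product over the sum, 0.1380/0.30811 = 0.448.

Posterior probability ≈ 0.448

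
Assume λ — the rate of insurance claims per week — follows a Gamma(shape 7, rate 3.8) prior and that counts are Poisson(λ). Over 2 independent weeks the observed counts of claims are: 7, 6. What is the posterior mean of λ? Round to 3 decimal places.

Posterior mean ≈ 3.448

Total count ∑xᵢ = 13 over n = 2 weeks.
Gamma is conjugate to the Poisson likelihood: posterior is Gamma(shape = 7+13 = 20, rate = 3.8+2 = 5.8).
Posterior mean = shape/rate = 20/5.8 = 3.448.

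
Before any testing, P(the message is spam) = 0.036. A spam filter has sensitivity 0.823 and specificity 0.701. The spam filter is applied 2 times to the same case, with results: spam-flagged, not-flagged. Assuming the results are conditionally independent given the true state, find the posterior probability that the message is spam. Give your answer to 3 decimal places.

Posterior P(H) ≈ 0.025

With H the event that the message is spam, the joint likelihood of the observed sequence is P(data|H) = 0.823·0.177 = 0.14567 and P(data|¬H) = 0.299·0.701 = 0.20960.
Bayes: P(H|data) = 0.036·0.14567 / (0.036·0.14567 + 0.964·0.20960) = 0.0052442/0.20730 = 0.0253.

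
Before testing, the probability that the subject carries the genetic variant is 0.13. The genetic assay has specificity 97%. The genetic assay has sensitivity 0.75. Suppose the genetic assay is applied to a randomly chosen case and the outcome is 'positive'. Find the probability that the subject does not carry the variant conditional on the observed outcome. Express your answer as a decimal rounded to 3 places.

Let H be the event that the subject carries the genetic variant. P(H) = 0.13, so P(¬H) = 0.87. With E the 'positive' result, P(E|H) = 0.75 and P(E|¬H) = 0.03.
P(E) = 0.75·0.13 + 0.03·0.87 = 0.097500 + 0.026100 = 0.12360.
By Bayes' theorem, P(H|E) = 0.097500 / 0.12360 = 0.789. Hence P(¬H|E) = 1 − 0.789 = 0.211.

P(¬H | E) ≈ 0.211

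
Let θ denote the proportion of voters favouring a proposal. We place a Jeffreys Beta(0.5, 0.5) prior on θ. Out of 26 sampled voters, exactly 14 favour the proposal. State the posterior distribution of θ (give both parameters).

Posterior: Beta(14.5, 12.5)

Observing 14 successes and 12 failures updates Beta(0.5, 0.5) by adding the success and failure counts to the two shape parameters: α = 0.5+14 = 14.5, β = 0.5+12 = 12.5.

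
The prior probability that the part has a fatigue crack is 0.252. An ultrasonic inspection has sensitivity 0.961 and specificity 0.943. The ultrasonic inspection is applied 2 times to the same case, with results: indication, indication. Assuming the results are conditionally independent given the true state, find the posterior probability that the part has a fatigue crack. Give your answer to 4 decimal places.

Posterior P(H) ≈ 0.9897

Let H be the event that the part has a fatigue crack; start with P(H) = 0.252. P('indication'|H) = 0.961, P('indication'|¬H) = 0.057.
Update on result 1 ('indication'): P(H) ← 0.961·0.2520 / (0.961·0.2520 + 0.057·0.7480) = 0.24217/0.28481 = 0.8503.
Update on result 2 ('indication'): P(H) ← 0.961·0.8503 / (0.961·0.8503 + 0.057·0.1497) = 0.81714/0.82567 = 0.9897.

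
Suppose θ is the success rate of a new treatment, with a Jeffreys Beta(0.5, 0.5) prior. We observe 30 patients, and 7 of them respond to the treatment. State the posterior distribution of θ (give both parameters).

Posterior: Beta(7.5, 23.5)

Observing 7 successes and 23 failures updates Beta(0.5, 0.5) by adding the success and failure counts to the two shape parameters: α = 0.5+7 = 7.5, β = 0.5+23 = 23.5.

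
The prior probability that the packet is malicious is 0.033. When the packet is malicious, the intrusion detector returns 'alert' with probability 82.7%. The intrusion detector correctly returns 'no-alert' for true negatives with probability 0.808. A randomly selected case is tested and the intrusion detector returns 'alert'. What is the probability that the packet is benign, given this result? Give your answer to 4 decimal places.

P(¬H | E) ≈ 0.8718

Write H for 'the packet is malicious'. Prior odds H:¬H = 0.033/0.967 = 0.034126. For the 'alert' outcome, the likelihood ratio is 0.827/0.192 = 4.3073.
Posterior odds = 0.034126 × 4.3073 = 0.14699, so P(H|E) = 0.14699/(1+0.14699) = 0.1282. Then P(¬H|E) = 1 − 0.1282 = 0.8718.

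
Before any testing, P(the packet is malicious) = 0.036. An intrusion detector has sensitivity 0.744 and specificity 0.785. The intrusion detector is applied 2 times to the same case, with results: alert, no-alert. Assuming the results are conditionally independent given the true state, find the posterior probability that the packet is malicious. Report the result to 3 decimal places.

With H the event that the packet is malicious, the joint likelihood of the observed sequence is P(data|H) = 0.744·0.256 = 0.19046 and P(data|¬H) = 0.215·0.785 = 0.16878.
Bayes: P(H|data) = 0.036·0.19046 / (0.036·0.19046 + 0.964·0.16878) = 0.0068567/0.16956 = 0.0404.

Posterior P(H) ≈ 0.040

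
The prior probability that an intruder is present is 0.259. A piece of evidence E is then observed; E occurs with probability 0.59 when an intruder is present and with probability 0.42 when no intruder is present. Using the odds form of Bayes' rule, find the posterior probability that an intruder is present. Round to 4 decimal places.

Prior odds = 0.259/(1−0.259) = 0.34953. In log-odds, ln(0.34953) = -1.0512.
Add log likelihood ratio: ln(1.4048) = 0.33987.
Posterior log-odds = -0.71130, so posterior odds = exp(-0.71130) = 0.49100. Converting, P(H|E) = 0.49100/1.4910 = 0.3293.

Posterior probability ≈ 0.3293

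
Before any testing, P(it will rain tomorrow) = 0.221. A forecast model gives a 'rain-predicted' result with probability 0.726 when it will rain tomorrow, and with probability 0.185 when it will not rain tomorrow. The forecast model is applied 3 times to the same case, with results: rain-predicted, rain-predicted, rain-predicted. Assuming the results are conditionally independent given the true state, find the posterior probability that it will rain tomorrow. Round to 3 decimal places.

With H the event that it will rain tomorrow, the joint likelihood of the observed sequence is P(data|H) = 0.726·0.726·0.726 = 0.38266 and P(data|¬H) = 0.185·0.185·0.185 = 0.0063316.
Bayes: P(H|data) = 0.221·0.38266 / (0.221·0.38266 + 0.779·0.0063316) = 0.084567/0.089500 = 0.9449.

Posterior P(H) ≈ 0.945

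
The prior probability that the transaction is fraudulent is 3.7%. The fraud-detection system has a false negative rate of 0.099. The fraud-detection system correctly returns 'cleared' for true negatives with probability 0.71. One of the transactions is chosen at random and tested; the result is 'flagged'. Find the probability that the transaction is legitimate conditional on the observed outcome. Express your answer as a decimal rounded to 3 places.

P(¬H | E) ≈ 0.893

Let H be the event that the transaction is fraudulent. P(H) = 0.037, so P(¬H) = 0.963. With E the 'flagged' result, P(E|H) = 0.901 and P(E|¬H) = 0.29.
P(E) = 0.901·0.037 + 0.29·0.963 = 0.033337 + 0.27927 = 0.31261.
By Bayes' theorem, P(H|E) = 0.033337 / 0.31261 = 0.107. Hence P(¬H|E) = 1 − 0.107 = 0.893.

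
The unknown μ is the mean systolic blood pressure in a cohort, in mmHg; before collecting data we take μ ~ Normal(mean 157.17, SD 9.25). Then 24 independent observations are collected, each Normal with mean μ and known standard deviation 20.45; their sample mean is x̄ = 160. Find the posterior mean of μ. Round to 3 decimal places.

Posterior mean ≈ 159.521

With known σ, the Normal prior is conjugate. Weight on the data is w = (n/σ²)/(n/σ² + 1/τ₀²) = 0.0573885/(0.0573885+0.0116874) = 0.83080.
Posterior mean = w·x̄ + (1−w)·μ₀ = 0.83080·160 + 0.16920·157.17 = 159.521.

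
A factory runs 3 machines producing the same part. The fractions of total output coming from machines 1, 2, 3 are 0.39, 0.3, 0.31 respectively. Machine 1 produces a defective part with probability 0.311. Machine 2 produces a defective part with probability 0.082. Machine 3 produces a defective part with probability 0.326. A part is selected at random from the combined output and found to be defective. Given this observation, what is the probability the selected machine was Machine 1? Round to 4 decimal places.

Tabulate prior·likelihood by source: [1] prior 0.39, lik 0.311, product 0.1213; [2] prior 0.3, lik 0.082, product 0.02460; [3] prior 0.31, lik 0.326, product 0.1011.
Normalizing constant = 0.24695; the posterior for Machine 1 is its product over the sum, 0.1213/0.24695 = 0.4912.

Posterior probability ≈ 0.4912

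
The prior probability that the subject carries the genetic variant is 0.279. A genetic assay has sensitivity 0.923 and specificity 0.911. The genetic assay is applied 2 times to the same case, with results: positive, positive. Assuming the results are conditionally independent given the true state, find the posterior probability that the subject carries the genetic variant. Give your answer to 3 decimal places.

Posterior P(H) ≈ 0.977

With H the event that the subject carries the genetic variant, the joint likelihood of the observed sequence is P(data|H) = 0.923·0.923 = 0.85193 and P(data|¬H) = 0.089·0.089 = 0.0079210.
Bayes: P(H|data) = 0.279·0.85193 / (0.279·0.85193 + 0.721·0.0079210) = 0.23769/0.24340 = 0.9765.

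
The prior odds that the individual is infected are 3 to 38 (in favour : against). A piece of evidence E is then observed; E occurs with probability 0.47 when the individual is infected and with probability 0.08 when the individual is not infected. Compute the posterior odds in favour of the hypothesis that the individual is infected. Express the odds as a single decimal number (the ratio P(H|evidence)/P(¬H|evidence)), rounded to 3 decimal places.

Posterior odds ≈ 0.464

Prior odds = 3/38 = 0.078947. In log-odds, ln(0.078947) = -2.5390.
Add log likelihood ratio: ln(5.8750) = 1.7707.
Posterior log-odds = -0.76827, so posterior odds = exp(-0.76827) = 0.46382.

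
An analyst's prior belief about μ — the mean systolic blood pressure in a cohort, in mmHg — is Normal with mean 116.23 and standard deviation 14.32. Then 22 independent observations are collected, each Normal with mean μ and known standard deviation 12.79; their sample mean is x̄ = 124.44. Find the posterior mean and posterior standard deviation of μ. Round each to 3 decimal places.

With known σ, the Normal prior is conjugate. Weight on the data is w = (n/σ²)/(n/σ² + 1/τ₀²) = 0.134487/(0.134487+0.00487656) = 0.96501.
Posterior mean = w·x̄ + (1−w)·μ₀ = 0.96501·124.44 + 0.034992·116.23 = 124.153. Posterior variance = 1/(0.134487+0.00487656) = 7.17546, so SD = 2.679.

Posterior mean ≈ 124.153; posterior SD ≈ 2.679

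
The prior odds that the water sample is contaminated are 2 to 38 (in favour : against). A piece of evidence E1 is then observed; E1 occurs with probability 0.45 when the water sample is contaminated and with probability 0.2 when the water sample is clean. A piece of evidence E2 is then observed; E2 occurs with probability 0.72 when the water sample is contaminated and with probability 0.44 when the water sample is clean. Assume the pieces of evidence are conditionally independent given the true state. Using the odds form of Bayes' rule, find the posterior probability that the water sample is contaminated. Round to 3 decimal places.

Posterior probability ≈ 0.162

Prior odds = 2/38 = 0.052632. In log-odds, ln(0.052632) = -2.9444.
Add log likelihood ratios: ln(2.2500) + ln(1.6364) = 1.3034.
Posterior log-odds = -1.6410, so posterior odds = exp(-1.6410) = 0.19378. Converting, P(H|E) = 0.19378/1.1938 = 0.162.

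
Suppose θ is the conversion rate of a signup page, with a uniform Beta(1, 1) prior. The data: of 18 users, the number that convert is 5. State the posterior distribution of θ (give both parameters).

The binomial likelihood is conjugate to the Beta prior: with 5 successes and 13 failures, the posterior is Beta(1+5, 1+13) = Beta(6, 14).

Posterior: Beta(6, 14)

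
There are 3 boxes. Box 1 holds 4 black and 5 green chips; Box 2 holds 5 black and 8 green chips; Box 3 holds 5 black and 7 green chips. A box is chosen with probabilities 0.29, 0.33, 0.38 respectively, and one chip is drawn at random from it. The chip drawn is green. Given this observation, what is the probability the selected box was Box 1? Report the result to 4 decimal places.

Posterior probability ≈ 0.2750

Tabulate prior·likelihood by source: [1] prior 0.29, lik 0.5556, product 0.1611; [2] prior 0.33, lik 0.6154, product 0.2031; [3] prior 0.38, lik 0.5833, product 0.2217.
Normalizing constant = 0.58585; the posterior for Box 1 is its product over the sum, 0.1611/0.58585 = 0.2750.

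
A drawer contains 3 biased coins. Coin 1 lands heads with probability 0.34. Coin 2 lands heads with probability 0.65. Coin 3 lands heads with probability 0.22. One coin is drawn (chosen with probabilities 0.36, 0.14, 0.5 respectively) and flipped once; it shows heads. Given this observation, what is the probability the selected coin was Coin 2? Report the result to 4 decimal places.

Posterior probability ≈ 0.2814

P(heads|C1) = 0.34; P(heads|C2) = 0.65; P(heads|C3) = 0.22.
Prior × likelihood for each source: 0.36·0.34=0.1224, 0.14·0.65=0.09100, 0.5·0.22=0.1100. Summing gives P(heads) = 0.32340.
P(Coin 2 | heads) = 0.09100 / 0.32340 = 0.2814.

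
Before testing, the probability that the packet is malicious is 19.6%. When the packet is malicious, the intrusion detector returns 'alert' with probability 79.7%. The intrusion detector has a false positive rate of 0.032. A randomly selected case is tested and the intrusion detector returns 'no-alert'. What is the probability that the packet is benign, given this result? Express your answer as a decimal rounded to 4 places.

Let H be the event that the packet is malicious. P(H) = 0.196, so P(¬H) = 0.804. With E the 'no-alert' result, P(E|H) = 0.203 and P(E|¬H) = 0.968.
P(E) = 0.203·0.196 + 0.968·0.804 = 0.039788 + 0.77827 = 0.81806.
By Bayes' theorem, P(H|E) = 0.039788 / 0.81806 = 0.0486. Hence P(¬H|E) = 1 − 0.0486 = 0.9514.

P(¬H | E) ≈ 0.9514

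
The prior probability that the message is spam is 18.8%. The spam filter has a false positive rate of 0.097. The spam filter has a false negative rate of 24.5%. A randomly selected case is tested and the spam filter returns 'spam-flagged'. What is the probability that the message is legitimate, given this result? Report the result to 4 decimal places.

Write H for 'the message is spam'. Prior odds H:¬H = 0.188/0.812 = 0.23153. For the 'spam-flagged' outcome, the likelihood ratio is 0.755/0.097 = 7.7835.
Posterior odds = 0.23153 × 7.7835 = 1.8021, so P(H|E) = 1.8021/(1+1.8021) = 0.6431. Then P(¬H|E) = 1 − 0.6431 = 0.3569.

P(¬H | E) ≈ 0.3569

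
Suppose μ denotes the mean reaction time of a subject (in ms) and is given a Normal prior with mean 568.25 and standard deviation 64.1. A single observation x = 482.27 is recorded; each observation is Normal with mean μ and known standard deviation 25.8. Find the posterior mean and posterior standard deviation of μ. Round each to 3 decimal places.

With known σ, the Normal prior is conjugate. Weight on the data is w = (n/σ²)/(n/σ² + 1/τ₀²) = 0.00150231/(0.00150231+0.00024338) = 0.86058.
Posterior mean = w·x̄ + (1−w)·μ₀ = 0.86058·482.27 + 0.13942·568.25 = 494.257. Posterior variance = 1/(0.00150231+0.00024338) = 572.838, so SD = 23.934.

Posterior mean ≈ 494.257; posterior SD ≈ 23.934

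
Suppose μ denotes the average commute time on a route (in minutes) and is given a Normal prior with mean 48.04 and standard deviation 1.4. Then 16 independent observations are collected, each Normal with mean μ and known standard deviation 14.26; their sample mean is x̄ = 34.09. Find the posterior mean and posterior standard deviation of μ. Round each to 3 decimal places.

Posterior mean ≈ 46.176; posterior SD ≈ 1.303

Prior precision 1/τ₀² = 1/1.4² = 0.510204; data precision n/σ² = 16/14.26² = 0.0786830.
Posterior precision = 0.510204 + 0.0786830 = 0.588887, giving posterior SD = 1/√0.588887 = 1.303.
Posterior mean = (0.510204·48.04 + 0.0786830·34.09) / 0.588887 = 46.176.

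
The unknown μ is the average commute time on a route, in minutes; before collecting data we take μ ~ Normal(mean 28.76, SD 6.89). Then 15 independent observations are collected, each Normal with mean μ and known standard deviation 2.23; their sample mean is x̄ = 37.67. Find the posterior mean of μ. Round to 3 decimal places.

Prior precision 1/τ₀² = 1/6.89² = 0.0210650; data precision n/σ² = 15/2.23² = 3.01635.
Posterior precision = 0.0210650 + 3.01635 = 3.03741.
Posterior mean = (0.0210650·28.76 + 3.01635·37.67) / 3.03741 = 37.608.

Posterior mean ≈ 37.608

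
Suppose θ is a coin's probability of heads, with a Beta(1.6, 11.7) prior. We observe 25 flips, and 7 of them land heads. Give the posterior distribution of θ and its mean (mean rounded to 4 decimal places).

Posterior: Beta(8.6, 29.7); mean ≈ 0.2245

Observing 7 successes and 18 failures updates Beta(1.6, 11.7) by adding the success and failure counts to the two shape parameters: α = 1.6+7 = 8.6, β = 11.7+18 = 29.7.
Posterior mean = α/(α+β) = 8.6/38.3 = 0.2245.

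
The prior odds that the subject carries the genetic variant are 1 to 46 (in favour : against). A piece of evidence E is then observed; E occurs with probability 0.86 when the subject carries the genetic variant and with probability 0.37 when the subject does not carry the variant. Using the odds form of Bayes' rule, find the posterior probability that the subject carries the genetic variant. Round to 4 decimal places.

Prior odds = 1/46 = 0.021739.
Likelihood ratio for E = 0.86/0.37 = 2.3243.
Posterior odds = prior odds × LR = 0.050529.
Posterior probability = odds/(1+odds) = 0.050529/1.0505 = 0.0481.

Posterior probability ≈ 0.0481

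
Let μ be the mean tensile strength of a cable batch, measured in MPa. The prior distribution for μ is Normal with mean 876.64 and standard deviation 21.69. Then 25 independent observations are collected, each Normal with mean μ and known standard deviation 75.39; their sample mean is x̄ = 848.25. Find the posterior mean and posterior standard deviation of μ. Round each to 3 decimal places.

Prior precision 1/τ₀² = 1/21.69² = 0.00212560; data precision n/σ² = 25/75.39² = 0.00439858.
Posterior precision = 0.00212560 + 0.00439858 = 0.00652418, giving posterior SD = 1/√0.00652418 = 12.380.
Posterior mean = (0.00212560·876.64 + 0.00439858·848.25) / 0.00652418 = 857.500.

Posterior mean ≈ 857.500; posterior SD ≈ 12.380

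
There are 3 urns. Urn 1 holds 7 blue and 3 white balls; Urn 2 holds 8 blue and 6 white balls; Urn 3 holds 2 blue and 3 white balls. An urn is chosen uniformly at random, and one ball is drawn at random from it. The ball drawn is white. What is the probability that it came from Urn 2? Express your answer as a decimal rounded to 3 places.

Posterior probability ≈ 0.323

Tabulate prior·likelihood by source: [1] prior 0.333333, lik 0.3, product 0.1000; [2] prior 0.333333, lik 0.4286, product 0.1429; [3] prior 0.333333, lik 0.6, product 0.2000.
Normalizing constant = 0.44286; the posterior for Urn 2 is its product over the sum, 0.1429/0.44286 = 0.323.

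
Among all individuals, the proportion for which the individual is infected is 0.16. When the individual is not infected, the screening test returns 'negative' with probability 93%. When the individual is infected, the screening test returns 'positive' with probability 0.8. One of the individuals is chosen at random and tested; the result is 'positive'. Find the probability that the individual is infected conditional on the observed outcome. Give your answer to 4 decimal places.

Let H be the event that the individual is infected. P(H) = 0.16, so P(¬H) = 0.84. With E the 'positive' result, P(E|H) = 0.8 and P(E|¬H) = 0.07.
P(E) = 0.8·0.16 + 0.07·0.84 = 0.12800 + 0.058800 = 0.18680.
By Bayes' theorem, P(H|E) = 0.12800 / 0.18680 = 0.6852.

P(H | E) ≈ 0.6852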